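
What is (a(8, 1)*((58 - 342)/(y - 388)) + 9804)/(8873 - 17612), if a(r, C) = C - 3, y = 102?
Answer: -1401688/1249677 ≈ -1.1216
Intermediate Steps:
a(r, C) = -3 + C
(a(8, 1)*((58 - 342)/(y - 388)) + 9804)/(8873 - 17612) = ((-3 + 1)*((58 - 342)/(102 - 388)) + 9804)/(8873 - 17612) = (-(-568)/(-286) + 9804)/(-8739) = (-(-568)*(-1)/286 + 9804)*(-1/8739) = (-2*142/143 + 9804)*(-1/8739) = (-284/143 + 9804)*(-1/8739) = (1401688/143)*(-1/8739) = -1401688/1249677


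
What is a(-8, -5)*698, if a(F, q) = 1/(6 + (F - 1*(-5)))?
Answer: 698/3 ≈ 232.67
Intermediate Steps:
a(F, q) = 1/(11 + F) (a(F, q) = 1/(6 + (F + 5)) = 1/(6 + (5 + F)) = 1/(11 + F))
a(-8, -5)*698 = 698/(11 - 8) = 698/3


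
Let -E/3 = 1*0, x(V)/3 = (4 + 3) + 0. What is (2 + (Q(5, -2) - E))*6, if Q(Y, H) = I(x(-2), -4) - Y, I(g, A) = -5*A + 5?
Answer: 132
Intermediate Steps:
x(V) = 21 (x(V) = 3*((4 + 3) + 0) = 3*(7 + 0) = 3*7 = 21)
E = 0 (E = -3*0 = 0)
I(g, A) = 5 - 5*A
Q(Y, H) = 25 - Y (Q(Y, H) = (5 - 5*(-4)) - Y = (5 + 20) - Y = 25 - Y)
(2 + (Q(5, -2) - E))*6 = (2 + ((25 - 1*5) - 1*0))*6 = (2 + ((25 - 5) + 0))*6 = (2 + (20 + 0))*6 = (2 + 20)*6 = 22*6 = 132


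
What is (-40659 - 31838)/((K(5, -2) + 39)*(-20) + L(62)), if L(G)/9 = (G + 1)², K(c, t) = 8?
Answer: -72497/34781 ≈ -2.0844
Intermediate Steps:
L(G) = 9*(1 + G)² (L(G) = 9*(G + 1)² = 9*(1 + G)²)
(-40659 - 31838)/((K(5, -2) + 39)*(-20) + L(62)) = (-40659 - 31838)/((8 + 39)*(-20) + 9*(1 + 62)²) = -72497/(47*(-20) + 9*63²) = -72497/(-940 + 9*3969) = -72497/(-940 + 35721) = -72497/34781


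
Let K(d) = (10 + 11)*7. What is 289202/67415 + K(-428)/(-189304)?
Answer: 54737185403/12761929160 ≈ 4.2891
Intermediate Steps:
K(d) = 147 (K(d) = 21*7 = 147)
289202/67415 + K(-428)/(-189304) = 289202/67415 + 147/(-189304) = 289202*(1/67415) + 147*(-1/189304) = 289202/67415 - 147/189304 = 54737185403/12761929160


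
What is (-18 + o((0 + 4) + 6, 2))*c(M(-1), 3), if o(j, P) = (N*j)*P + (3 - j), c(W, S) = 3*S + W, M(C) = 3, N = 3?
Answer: 420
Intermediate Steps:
c(W, S) = W + 3*S
o(j, P) = 3 - j + 3*P*j (o(j, P) = (3*j)*P + (3 - j) = 3*P*j + (3 - j) = 3 - j + 3*P*j)
(-18 + o((0 + 4) + 6, 2))*c(M(-1), 3) = (-18 + (3 - ((0 + 4) + 6) + 3*2*((0 + 4) + 6)))*(3 + 3*3) = (-18 + (3 - (4 + 6) + 3*2*(4 + 6)))*(3 + 9) = (-18 + (3 - 1*10 + 3*2*10))*12 = (-18 + (3 - 10 + 60))*12 = (-18 + 53)*12 = 35*12 = 420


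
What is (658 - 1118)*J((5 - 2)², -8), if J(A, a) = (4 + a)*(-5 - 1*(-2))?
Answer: -5520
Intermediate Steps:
J(A, a) = -12 - 3*a (J(A, a) = (4 + a)*(-5 + 2) = (4 + a)*(-3) = -12 - 3*a)
(658 - 1118)*J((5 - 2)², -8) = (658 - 1118)*(-12 - 3*(-8)) = -460*(-12 + 24) = -460*12 = -5520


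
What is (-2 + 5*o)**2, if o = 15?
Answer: 5329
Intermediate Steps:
(-2 + 5*o)**2 = (-2 + 5*15)**2 = (-2 + 75)**2 = 73**2 = 5329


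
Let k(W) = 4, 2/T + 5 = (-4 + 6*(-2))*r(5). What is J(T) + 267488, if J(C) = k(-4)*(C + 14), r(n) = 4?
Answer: 18460528/69 ≈ 2.6754e+5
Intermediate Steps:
T = -2/69 (T = 2/(-5 + (-4 + 6*(-2))*4) = 2/(-5 + (-4 - 12)*4) = 2/(-5 - 16*4) = 2/(-5 - 64) = 2/(-69) = 2*(-1/69) = -2/69 ≈ -0.028986)
J(C) = 56 + 4*C (J(C) = 4*(C + 14) = 4*(14 + C) = 56 + 4*C)
J(T) + 267488 = (56 + 4*(-2/69)) + 267488 = (56 - 8/69) + 267488 = 3856/69 + 267488 = 18460528/69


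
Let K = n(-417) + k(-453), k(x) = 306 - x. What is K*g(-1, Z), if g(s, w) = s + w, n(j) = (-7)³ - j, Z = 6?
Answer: 4165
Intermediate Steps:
n(j) = -343 - j
K = 833 (K = (-343 - 1*(-417)) + (306 - 1*(-453)) = (-343 + 417) + (306 + 453) = 74 + 759 = 833)
K*g(-1, Z) = 833*(-1 + 6) = 833*5 = 4165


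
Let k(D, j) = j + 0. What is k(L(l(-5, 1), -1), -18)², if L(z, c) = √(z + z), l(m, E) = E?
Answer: 324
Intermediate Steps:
L(z, c) = √2*√z (L(z, c) = √(2*z) = √2*√z)
k(D, j) = j
k(L(l(-5, 1), -1), -18)² = (-18)² = 324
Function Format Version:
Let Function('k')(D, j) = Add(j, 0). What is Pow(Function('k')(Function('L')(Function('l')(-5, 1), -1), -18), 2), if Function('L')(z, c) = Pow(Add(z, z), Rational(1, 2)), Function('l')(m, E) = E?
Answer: 324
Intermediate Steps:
Function('L')(z, c) = Mul(Pow(2, Rational(1, 2)), Pow(z, Rational(1, 2))) (Function('L')(z, c) = Pow(Mul(2, z), Rational(1, 2)) = Mul(Pow(2, Rational(1, 2)), Pow(z, Rational(1, 2))))
Function('k')(D, j) = j
Pow(Function('k')(Function('L')(Function('l')(-5, 1), -1), -18), 2) = Pow(-18, 2) = 324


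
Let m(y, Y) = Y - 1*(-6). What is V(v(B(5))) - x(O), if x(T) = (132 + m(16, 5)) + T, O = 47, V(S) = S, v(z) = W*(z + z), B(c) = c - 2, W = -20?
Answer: -310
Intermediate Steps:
m(y, Y) = 6 + Y (m(y, Y) = Y + 6 = 6 + Y)
B(c) = -2 + c
v(z) = -40*z (v(z) = -20*(z + z) = -40*z)
x(T) = 143 + T (x(T) = (132 + (6 + 5)) + T = (132 + 11) + T = 143 + T)
V(v(B(5))) - x(O) = -40*(-2 + 5) - (143 + 47) = -40*3 - 1*190 = -120 - 190 = -310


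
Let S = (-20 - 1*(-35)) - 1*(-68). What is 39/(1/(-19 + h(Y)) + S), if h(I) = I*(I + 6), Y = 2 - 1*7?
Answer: 936/1991 ≈ 0.47012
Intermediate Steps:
Y = -5 (Y = 2 - 7 = -5)
h(I) = I*(6 + I)
S = 83 (S = (-20 + 35) + 68 = 15 + 68 = 83)
39/(1/(-19 + h(Y)) + S) = 39/(1/(-19 - 5*(6 - 5)) + 83) = 39/(1/(-19 - 5*1) + 83) = 39/(1/(-19 - 5) + 83) = 39/(1/(-24) + 83) = 39/(-1/24 + 83) = 39/(1991/24) = (24/1991)*39 = 936/1991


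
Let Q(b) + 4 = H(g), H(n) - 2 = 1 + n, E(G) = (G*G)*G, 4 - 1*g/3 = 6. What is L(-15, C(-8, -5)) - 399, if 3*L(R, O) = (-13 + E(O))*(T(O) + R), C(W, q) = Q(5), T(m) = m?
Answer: 6635/3 ≈ 2211.7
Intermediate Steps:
g = -6 (g = 12 - 3*6 = 12 - 18 = -6)
E(G) = G**3 (E(G) = G**2*G = G**3)
H(n) = 3 + n (H(n) = 2 + (1 + n) = 3 + n)
Q(b) = -7 (Q(b) = -4 + (3 - 6) = -4 - 3 = -7)
C(W, q) = -7
L(R, O) = (-13 + O**3)*(O + R)/3 (L(R, O) = ((-13 + O**3)*(O + R))/3 = (-13 + O**3)*(O + R)/3)
L(-15, C(-8, -5)) - 399 = (-13/3*(-7) - 13/3*(-15) + (1/3)*(-7)**4 + (1/3)*(-15)*(-7)**3) - 399 = (91/3 + 65 + (1/3)*2401 + (1/3)*(-15)*(-343)) - 399 = (91/3 + 65 + 2401/3 + 1715) - 399 = 7832/3 - 399 = 6635/3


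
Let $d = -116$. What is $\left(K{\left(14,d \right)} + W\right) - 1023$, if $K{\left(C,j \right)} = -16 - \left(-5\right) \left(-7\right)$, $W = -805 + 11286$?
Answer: $9407$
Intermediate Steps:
$W = 10481$
$K{\left(C,j \right)} = -51$ ($K{\left(C,j \right)} = -16 - 35 = -51$)
$\left(K{\left(14,d \right)} + W\right) - 1023 = \left(-51 + 10481\right) - 1023 = 10430 - 1023 = 9407$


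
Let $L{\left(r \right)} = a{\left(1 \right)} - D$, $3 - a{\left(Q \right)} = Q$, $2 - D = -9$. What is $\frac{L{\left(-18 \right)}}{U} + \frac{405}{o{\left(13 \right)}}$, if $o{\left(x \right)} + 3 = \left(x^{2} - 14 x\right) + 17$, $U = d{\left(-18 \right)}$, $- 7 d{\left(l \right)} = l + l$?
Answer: $\frac{1613}{4} \approx 403.25$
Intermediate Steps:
$d{\left(l \right)} = - \frac{2 l}{7}$ ($d{\left(l \right)} = - \frac{l + l}{7} = - \frac{2 l}{7}$)
$D = 11$ ($D = 2 - -9 = 2 + 9 = 11$)
$a{\left(Q \right)} = 3 - Q$
$U = \frac{36}{7}$ ($U = \left(- \frac{2}{7}\right) \left(-18\right) = \frac{36}{7} \approx 5.1429$)
$L{\left(r \right)} = -9$ ($L{\left(r \right)} = \left(3 - 1\right) - 11 = 2 - 11 = -9$)
$o{\left(x \right)} = 14 + x^{2} - 14 x$ ($o{\left(x \right)} = -3 + \left(\left(x^{2} - 14 x\right) + 17\right) = -3 + \left(17 + x^{2} - 14 x\right) = 14 + x^{2} - 14 x$)
$\frac{L{\left(-18 \right)}}{U} + \frac{405}{o{\left(13 \right)}} = - \frac{9}{\frac{36}{7}} + \frac{405}{14 + 13^{2} - 182} = \left(-9\right) \frac{7}{36} + \frac{405}{14 + 169 - 182} = - \frac{7}{4} + \frac{405}{1} = - \frac{7}{4} + 405 \cdot 1 = - \frac{7}{4} + 405 = \frac{1613}{4}$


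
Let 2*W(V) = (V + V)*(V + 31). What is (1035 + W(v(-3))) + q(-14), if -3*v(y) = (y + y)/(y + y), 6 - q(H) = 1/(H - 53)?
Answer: 621568/603 ≈ 1030.8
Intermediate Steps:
q(H) = 6 - 1/(-53 + H) (q(H) = 6 - 1/(H - 53) = 6 - 1/(-53 + H))
v(y) = -⅓ (v(y) = -(y + y)/(3*(y + y)) = -2*y/(3*(2*y)) = -2*y*1/(2*y)/3 = -⅓*1 = -⅓)
W(V) = V*(31 + V) (W(V) = ((V + V)*(V + 31))/2 = ((2*V)*(31 + V))/2 = (2*V*(31 + V))/2 = V*(31 + V))
(1035 + W(v(-3))) + q(-14) = (1035 - (31 - ⅓)/3) + (-319 + 6*(-14))/(-53 - 14) = (1035 - ⅓*92/3) + (-319 - 84)/(-67) = (1035 - 92/9) - 1/67*(-403) = 9223/9 + 403/67 = 621568/603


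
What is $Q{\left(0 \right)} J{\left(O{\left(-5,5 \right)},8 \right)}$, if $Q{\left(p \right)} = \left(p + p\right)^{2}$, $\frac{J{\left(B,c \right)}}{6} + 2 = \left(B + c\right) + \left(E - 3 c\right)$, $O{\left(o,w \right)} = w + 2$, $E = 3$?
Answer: $0$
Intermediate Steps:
$O{\left(o,w \right)} = 2 + w$
$J{\left(B,c \right)} = 6 - 12 c + 6 B$ ($J{\left(B,c \right)} = -12 + 6 \left(\left(B + c\right) - \left(-3 + 3 c\right)\right) = -12 + 6 \left(3 + B - 2 c\right) = -12 + \left(18 - 12 c + 6 B\right) = 6 - 12 c + 6 B$)
$Q{\left(p \right)} = 4 p^{2}$ ($Q{\left(p \right)} = \left(2 p\right)^{2} = 4 p^{2}$)
$Q{\left(0 \right)} J{\left(O{\left(-5,5 \right)},8 \right)} = 4 \cdot 0^{2} \left(6 - 96 + 6 \left(2 + 5\right)\right) = 4 \cdot 0 \left(6 - 96 + 6 \cdot 7\right) = 0 \left(6 - 96 + 42\right) = 0 \left(-48\right) = 0$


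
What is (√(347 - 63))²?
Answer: 284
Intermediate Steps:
(√(347 - 63))² = (√284)² = (2*√71)² = 284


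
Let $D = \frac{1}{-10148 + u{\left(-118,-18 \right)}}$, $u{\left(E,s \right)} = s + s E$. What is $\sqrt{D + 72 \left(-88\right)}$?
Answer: $\frac{i \sqrt{409772976746}}{8042} \approx 79.599 i$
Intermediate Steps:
$u{\left(E,s \right)} = s + E s$
$D = - \frac{1}{8042}$ ($D = \frac{1}{-10148 - 18 \left(1 - 118\right)} = \frac{1}{-10148 - -2106} = \frac{1}{-10148 + 2106} = \frac{1}{-8042} = - \frac{1}{8042} \approx -0.00012435$)
$\sqrt{D + 72 \left(-88\right)} = \sqrt{- \frac{1}{8042} + 72 \left(-88\right)} = \sqrt{- \frac{1}{8042} - 6336} = \sqrt{- \frac{50954113}{8042}} = \frac{i \sqrt{409772976746}}{8042}$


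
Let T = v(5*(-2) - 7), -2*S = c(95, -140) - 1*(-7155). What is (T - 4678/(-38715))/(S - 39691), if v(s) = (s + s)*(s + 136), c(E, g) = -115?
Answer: 156636212/1672913865 ≈ 0.093631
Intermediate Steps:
v(s) = 2*s*(136 + s) (v(s) = (2*s)*(136 + s) = 2*s*(136 + s))
S = -3520 (S = -(-115 - 1*(-7155))/2 = -(-115 + 7155)/2 = -½*7040 = -3520)
T = -4046 (T = 2*(5*(-2) - 7)*(136 + (5*(-2) - 7)) = 2*(-10 - 7)*(136 + (-10 - 7)) = 2*(-17)*(136 - 17) = 2*(-17)*119 = -4046)
(T - 4678/(-38715))/(S - 39691) = (-4046 - 4678/(-38715))/(-3520 - 39691) = (-4046 - 4678*(-1/38715))/(-43211) = (-4046 + 4678/38715)*(-1/43211) = -156636212/38715*(-1/43211) = 156636212/1672913865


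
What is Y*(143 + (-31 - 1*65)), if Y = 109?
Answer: 5123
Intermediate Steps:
Y*(143 + (-31 - 1*65)) = 109*(143 + (-31 - 1*65)) = 109*(143 + (-31 - 65)) = 109*(143 - 96) = 109*47 = 5123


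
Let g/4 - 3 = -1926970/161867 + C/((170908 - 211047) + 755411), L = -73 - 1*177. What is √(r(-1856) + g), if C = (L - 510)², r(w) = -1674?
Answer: I*√357402039237342027542118/14472366603 ≈ 41.308*I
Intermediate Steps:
L = -250 (L = -73 - 177 = -250)
C = 577600 (C = (-250 - 510)² = (-760)² = 577600)
g = -468738254084/14472366603 (g = 12 + 4*(-1926970/161867 + 577600/((170908 - 211047) + 755411)) = 12 + 4*(-1926970*1/161867 + 577600/(-40139 + 755411)) = 12 + 4*(-1926970/161867 + 577600/715272) = 12 + 4*(-1926970/161867 + 577600*(1/715272)) = 12 + 4*(-1926970/161867 + 72200/89409) = 12 + 4*(-160601663330/14472366603) = 12 - 642406653320/14472366603 = -468738254084/14472366603 ≈ -32.388)
√(r(-1856) + g) = √(-1674 - 468738254084/14472366603) = √(-24695479947506/14472366603) = I*√357402039237342027542118/14472366603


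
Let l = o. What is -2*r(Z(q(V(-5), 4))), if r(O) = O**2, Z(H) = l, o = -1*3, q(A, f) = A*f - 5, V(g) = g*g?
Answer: -18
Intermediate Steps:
V(g) = g**2
q(A, f) = -5 + A*f
o = -3
l = -3
Z(H) = -3
-2*r(Z(q(V(-5), 4))) = -2*(-3)**2 = -2*9 = -18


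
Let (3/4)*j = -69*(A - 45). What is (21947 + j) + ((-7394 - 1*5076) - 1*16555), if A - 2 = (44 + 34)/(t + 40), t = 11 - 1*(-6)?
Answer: -61710/19 ≈ -3247.9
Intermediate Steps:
t = 17 (t = 11 + 6 = 17)
A = 64/19 (A = 2 + (44 + 34)/(17 + 40) = 2 + 78/57 = 2 + 78*(1/57) = 2 + 26/19 = 64/19 ≈ 3.3684)
j = 72772/19 (j = 4*(-69*(64/19 - 45))/3 = 4*(-69*(-791/19))/3 = (4/3)*(54579/19) = 72772/19 ≈ 3830.1)
(21947 + j) + ((-7394 - 1*5076) - 1*16555) = (21947 + 72772/19) + ((-7394 - 1*5076) - 1*16555) = 489765/19 + ((-7394 - 5076) - 16555) = 489765/19 + (-12470 - 16555) = 489765/19 - 29025 = -61710/19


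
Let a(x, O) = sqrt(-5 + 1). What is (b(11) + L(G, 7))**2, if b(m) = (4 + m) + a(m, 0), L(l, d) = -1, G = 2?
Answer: 192 + 56*I ≈ 192.0 + 56.0*I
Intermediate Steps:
a(x, O) = 2*I (a(x, O) = sqrt(-4) = 2*I)
b(m) = 4 + m + 2*I (b(m) = (4 + m) + 2*I = 4 + m + 2*I)
(b(11) + L(G, 7))**2 = ((4 + 11 + 2*I) - 1)**2 = ((15 + 2*I) - 1)**2 = (14 + 2*I)**2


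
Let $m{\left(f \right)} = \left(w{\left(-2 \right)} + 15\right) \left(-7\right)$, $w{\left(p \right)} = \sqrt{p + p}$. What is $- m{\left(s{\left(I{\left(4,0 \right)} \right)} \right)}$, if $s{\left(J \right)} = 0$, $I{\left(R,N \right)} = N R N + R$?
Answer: $105 + 14 i \approx 105.0 + 14.0 i$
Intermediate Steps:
$w{\left(p \right)} = \sqrt{2} \sqrt{p}$ ($w{\left(p \right)} = \sqrt{2 p} = \sqrt{2} \sqrt{p}$)
$I{\left(R,N \right)} = R + R N^{2}$ ($I{\left(R,N \right)} = R N^{2} + R = R + R N^{2}$)
$m{\left(f \right)} = -105 - 14 i$ ($m{\left(f \right)} = \left(\sqrt{2} \sqrt{-2} + 15\right) \left(-7\right) = \left(\sqrt{2} i \sqrt{2} + 15\right) \left(-7\right) = \left(2 i + 15\right) \left(-7\right) = \left(15 + 2 i\right) \left(-7\right) = -105 - 14 i$)
$- m{\left(s{\left(I{\left(4,0 \right)} \right)} \right)} = - (-105 - 14 i) = 105 + 14 i$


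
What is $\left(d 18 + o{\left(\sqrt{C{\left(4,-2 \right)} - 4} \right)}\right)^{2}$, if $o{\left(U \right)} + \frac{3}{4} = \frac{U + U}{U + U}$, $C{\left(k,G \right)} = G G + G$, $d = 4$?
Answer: $\frac{83521}{16} \approx 5220.1$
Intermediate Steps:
$C{\left(k,G \right)} = G + G^{2}$ ($C{\left(k,G \right)} = G^{2} + G = G + G^{2}$)
$o{\left(U \right)} = \frac{1}{4}$ ($o{\left(U \right)} = - \frac{3}{4} + \frac{U + U}{U + U} = - \frac{3}{4} + \frac{2 U}{2 U} = - \frac{3}{4} + 2 U \frac{1}{2 U} = - \frac{3}{4} + 1 = \frac{1}{4}$)
$\left(d 18 + o{\left(\sqrt{C{\left(4,-2 \right)} - 4} \right)}\right)^{2} = \left(4 \cdot 18 + \frac{1}{4}\right)^{2} = \left(72 + \frac{1}{4}\right)^{2} = \left(\frac{289}{4}\right)^{2} = \frac{83521}{16}$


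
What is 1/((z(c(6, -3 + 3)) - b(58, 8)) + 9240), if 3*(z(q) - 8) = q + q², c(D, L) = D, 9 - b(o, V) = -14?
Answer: 1/9239 ≈ 0.00010824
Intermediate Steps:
b(o, V) = 23 (b(o, V) = 9 - 1*(-14) = 9 + 14 = 23)
z(q) = 8 + q/3 + q²/3 (z(q) = 8 + (q + q²)/3 = 8 + (q/3 + q²/3) = 8 + q/3 + q²/3)
1/((z(c(6, -3 + 3)) - b(58, 8)) + 9240) = 1/(((8 + (⅓)*6 + (⅓)*6²) - 1*23) + 9240) = 1/(((8 + 2 + (⅓)*36) - 23) + 9240) = 1/(((8 + 2 + 12) - 23) + 9240) = 1/((22 - 23) + 9240) = 1/(-1 + 9240) = 1/9239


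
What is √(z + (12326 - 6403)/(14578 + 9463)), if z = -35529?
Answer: I*√20534542401406/24041 ≈ 188.49*I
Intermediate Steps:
√(z + (12326 - 6403)/(14578 + 9463)) = √(-35529 + (12326 - 6403)/(14578 + 9463)) = √(-35529 + 5923/24041) = √(-854146766/24041) = I*√20534542401406/24041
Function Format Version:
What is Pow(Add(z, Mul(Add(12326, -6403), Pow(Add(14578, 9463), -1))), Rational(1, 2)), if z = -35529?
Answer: Mul(Rational(1, 24041), I, Pow(20534542401406, Rational(1, 2))) ≈ Mul(188.49, I)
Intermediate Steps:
Pow(Add(z, Mul(Add(12326, -6403), Pow(Add(14578, 9463), -1))), Rational(1, 2)) = Pow(Add(-35529, Mul(Add(12326, -6403), Pow(Add(14578, 9463), -1))), Rational(1, 2)) = Pow(Add(-35529, Mul(5923, Pow(24041, -1))), Rational(1, 2)) = Pow(Add(-35529, Mul(5923, Rational(1, 24041))), Rational(1, 2)) = Pow(Add(-35529, Rational(5923, 24041)), Rational(1, 2)) = Pow(Rational(-854146766, 24041), Rational(1, 2)) = Mul(Rational(1, 24041), I, Pow(20534542401406, Rational(1, 2)))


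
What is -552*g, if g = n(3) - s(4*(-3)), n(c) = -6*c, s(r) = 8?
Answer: 14352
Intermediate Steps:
g = -26 (g = -6*3 - 1*8 = -18 - 8 = -26)
-552*g = -552*(-26) = 14352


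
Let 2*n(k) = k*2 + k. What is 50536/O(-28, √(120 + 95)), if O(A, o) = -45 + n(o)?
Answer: -202144/137 - 101072*√215/2055 ≈ -2196.7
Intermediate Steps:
n(k) = 3*k/2 (n(k) = (k*2 + k)/2 = (2*k + k)/2 = (3*k)/2 = 3*k/2)
O(A, o) = -45 + 3*o/2
50536/O(-28, √(120 + 95)) = 50536/(-45 + 3*√(120 + 95)/2) = 50536/(-45 + 3*√215/2)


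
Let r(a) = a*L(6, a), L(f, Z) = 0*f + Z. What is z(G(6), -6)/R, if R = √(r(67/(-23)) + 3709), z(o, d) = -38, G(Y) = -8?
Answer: -437*√78662/196655 ≈ -0.62325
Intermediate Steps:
L(f, Z) = Z (L(f, Z) = 0 + Z = Z)
r(a) = a² (r(a) = a*a = a²)
R = 5*√78662/23 (R = √((67/(-23))² + 3709) = √((67*(-1/23))² + 3709) = √((-67/23)² + 3709) = √(4489/529 + 3709) = √(1966550/529) = 5*√78662/23 ≈ 60.971)
z(G(6), -6)/R = -38*23*√78662/393310 = -437*√78662/196655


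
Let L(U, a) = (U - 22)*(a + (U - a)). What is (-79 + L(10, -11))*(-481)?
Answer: 95719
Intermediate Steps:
L(U, a) = U*(-22 + U) (L(U, a) = (-22 + U)*U = U*(-22 + U))
(-79 + L(10, -11))*(-481) = (-79 + 10*(-22 + 10))*(-481) = (-79 + 10*(-12))*(-481) = (-79 - 120)*(-481) = -199*(-481) = 95719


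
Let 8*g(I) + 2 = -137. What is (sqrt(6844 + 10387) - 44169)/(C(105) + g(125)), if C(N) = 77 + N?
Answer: -117784/439 + 8*sqrt(17231)/1317 ≈ -267.50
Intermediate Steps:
g(I) = -139/8 (g(I) = -1/4 + (1/8)*(-137) = -1/4 - 137/8 = -139/8)
(sqrt(6844 + 10387) - 44169)/(C(105) + g(125)) = (sqrt(6844 + 10387) - 44169)/((77 + 105) - 139/8) = (sqrt(17231) - 44169)/(182 - 139/8) = (-44169 + sqrt(17231))/(1317/8) = (-44169 + sqrt(17231))*(8/1317) = -117784/439 + 8*sqrt(17231)/1317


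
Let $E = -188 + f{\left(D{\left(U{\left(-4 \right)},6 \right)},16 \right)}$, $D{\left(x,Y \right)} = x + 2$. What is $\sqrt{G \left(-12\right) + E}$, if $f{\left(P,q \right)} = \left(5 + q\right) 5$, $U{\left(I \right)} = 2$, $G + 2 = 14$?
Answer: $i \sqrt{227} \approx 15.067 i$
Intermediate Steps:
$G = 12$ ($G = -2 + 14 = 12$)
$D{\left(x,Y \right)} = 2 + x$
$f{\left(P,q \right)} = 25 + 5 q$
$E = -83$ ($E = -188 + \left(25 + 5 \cdot 16\right) = -188 + \left(25 + 80\right) = -188 + 105 = -83$)
$\sqrt{G \left(-12\right) + E} = \sqrt{12 \left(-12\right) - 83} = \sqrt{-144 - 83} = \sqrt{-227} = i \sqrt{227}$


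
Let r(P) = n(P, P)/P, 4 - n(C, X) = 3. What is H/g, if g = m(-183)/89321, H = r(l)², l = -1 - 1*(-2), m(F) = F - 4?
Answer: -89321/187 ≈ -477.65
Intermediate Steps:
n(C, X) = 1 (n(C, X) = 4 - 1*3 = 4 - 3 = 1)
m(F) = -4 + F
l = 1 (l = -1 + 2 = 1)
r(P) = 1/P
H = 1 (H = (1/1)² = 1² = 1)
g = -187/89321 (g = (-4 - 183)/89321 = -187*1/89321 = -187/89321 ≈ -0.0020936)
H/g = 1/(-187/89321) = 1*(-89321/187) = -89321/187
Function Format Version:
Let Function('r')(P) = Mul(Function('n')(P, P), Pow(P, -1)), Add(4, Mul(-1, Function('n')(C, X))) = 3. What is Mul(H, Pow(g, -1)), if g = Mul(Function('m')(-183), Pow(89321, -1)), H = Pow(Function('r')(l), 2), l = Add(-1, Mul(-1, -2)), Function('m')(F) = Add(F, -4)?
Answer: Rational(-89321, 187) ≈ -477.65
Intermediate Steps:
Function('n')(C, X) = 1 (Function('n')(C, X) = Add(4, Mul(-1, 3)) = Add(4, -3) = 1)
Function('m')(F) = Add(-4, F)
l = 1 (l = Add(-1, 2) = 1)
Function('r')(P) = Pow(P, -1) (Function('r')(P) = Mul(1, Pow(P, -1)) = Pow(P, -1))
H = 1 (H = Pow(Pow(1, -1), 2) = Pow(1, 2) = 1)
g = Rational(-187, 89321) (g = Mul(Add(-4, -183), Pow(89321, -1)) = Mul(-187, Rational(1, 89321)) = Rational(-187, 89321) ≈ -0.0020936)
Mul(H, Pow(g, -1)) = Mul(1, Pow(Rational(-187, 89321), -1)) = Mul(1, Rational(-89321, 187)) = Rational(-89321, 187)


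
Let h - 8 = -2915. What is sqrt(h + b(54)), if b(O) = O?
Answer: 3*I*sqrt(317) ≈ 53.413*I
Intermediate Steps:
h = -2907 (h = 8 - 2915 = -2907)
sqrt(h + b(54)) = sqrt(-2907 + 54) = sqrt(-2853) = 3*I*sqrt(317)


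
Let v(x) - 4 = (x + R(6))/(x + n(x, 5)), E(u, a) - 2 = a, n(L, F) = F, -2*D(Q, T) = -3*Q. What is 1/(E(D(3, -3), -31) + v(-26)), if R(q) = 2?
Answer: -7/167 ≈ -0.041916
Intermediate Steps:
D(Q, T) = 3*Q/2 (D(Q, T) = -(-3)*Q/2 = 3*Q/2)
E(u, a) = 2 + a
v(x) = 4 + (2 + x)/(5 + x) (v(x) = 4 + (x + 2)/(x + 5) = 4 + (2 + x)/(5 + x))
1/(E(D(3, -3), -31) + v(-26)) = 1/((2 - 31) + (22 + 5*(-26))/(5 - 26)) = 1/(-29 + (22 - 130)/(-21)) = 1/(-29 - 1/21*(-108)) = 1/(-29 + 36/7) = 1/(-167/7) = -7/167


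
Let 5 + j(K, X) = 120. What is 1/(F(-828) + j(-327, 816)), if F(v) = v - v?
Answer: 1/115 ≈ 0.0086956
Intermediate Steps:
j(K, X) = 115 (j(K, X) = -5 + 120 = 115)
F(v) = 0
1/(F(-828) + j(-327, 816)) = 1/(0 + 115) = 1/115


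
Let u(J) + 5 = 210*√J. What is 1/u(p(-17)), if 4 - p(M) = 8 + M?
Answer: 1/114655 + 42*√13/114655 ≈ 0.0013295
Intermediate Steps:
p(M) = -4 - M (p(M) = 4 - (8 + M) = 4 + (-8 - M) = -4 - M)
u(J) = -5 + 210*√J
1/u(p(-17)) = 1/(-5 + 210*√(-4 - 1*(-17))) = 1/(-5 + 210*√(-4 + 17)) = 1/(-5 + 210*√13)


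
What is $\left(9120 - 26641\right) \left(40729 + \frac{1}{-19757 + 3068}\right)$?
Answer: $- \frac{11909484151880}{16689} \approx -7.1361 \cdot 10^{8}$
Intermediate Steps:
$\left(9120 - 26641\right) \left(40729 + \frac{1}{-19757 + 3068}\right) = - 17521 \left(40729 + \frac{1}{-16689}\right) = - 17521 \left(40729 - \frac{1}{16689}\right) = \left(-17521\right) \frac{679726280}{16689} = - \frac{11909484151880}{16689}$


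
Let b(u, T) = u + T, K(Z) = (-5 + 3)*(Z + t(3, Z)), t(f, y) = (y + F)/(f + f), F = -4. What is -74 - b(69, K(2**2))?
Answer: -135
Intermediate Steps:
t(f, y) = (-4 + y)/(2*f) (t(f, y) = (y - 4)/(f + f) = (-4 + y)/((2*f)) = (-4 + y)*(1/(2*f)) = (-4 + y)/(2*f))
K(Z) = 4/3 - 7*Z/3 (K(Z) = (-5 + 3)*(Z + (1/2)*(-4 + Z)/3) = -2*(Z + (1/2)*(1/3)*(-4 + Z)) = -2*(Z + (-2/3 + Z/6)) = -2*(-2/3 + 7*Z/6) = 4/3 - 7*Z/3)
b(u, T) = T + u
-74 - b(69, K(2**2)) = -74 - ((4/3 - 7/3*2**2) + 69) = -74 - ((4/3 - 7/3*4) + 69) = -74 - ((4/3 - 28/3) + 69) = -74 - (-8 + 69) = -74 - 1*61 = -74 - 61 = -135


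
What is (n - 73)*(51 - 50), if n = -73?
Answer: -146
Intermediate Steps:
(n - 73)*(51 - 50) = (-73 - 73)*(51 - 50) = -146*1 = -146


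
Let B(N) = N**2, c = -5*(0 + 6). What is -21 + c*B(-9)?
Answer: -2451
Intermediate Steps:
c = -30 (c = -5*6 = -30)
-21 + c*B(-9) = -21 - 30*(-9)**2 = -21 - 30*81 = -21 - 2430 = -2451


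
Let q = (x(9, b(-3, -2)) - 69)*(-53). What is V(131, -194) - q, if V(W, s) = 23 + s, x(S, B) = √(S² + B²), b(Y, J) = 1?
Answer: -3828 + 53*√82 ≈ -3348.1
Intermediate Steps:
x(S, B) = √(B² + S²)
q = 3657 - 53*√82 (q = (√(1² + 9²) - 69)*(-53) = (√(1 + 81) - 69)*(-53) = (√82 - 69)*(-53) = (-69 + √82)*(-53) = 3657 - 53*√82 ≈ 3177.1)
V(131, -194) - q = (23 - 194) - (3657 - 53*√82) = -171 + (-3657 + 53*√82) = -3828 + 53*√82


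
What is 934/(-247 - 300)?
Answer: -934/547 ≈ -1.7075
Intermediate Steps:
934/(-247 - 300) = 934/(-547) = 934*(-1/547) = -934/547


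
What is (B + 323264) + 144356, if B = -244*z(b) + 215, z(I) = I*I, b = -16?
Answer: 405371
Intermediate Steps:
z(I) = I²
B = -62249 (B = -244*(-16)² + 215 = -244*256 + 215 = -62464 + 215 = -62249)
(B + 323264) + 144356 = (-62249 + 323264) + 144356 = 261015 + 144356 = 405371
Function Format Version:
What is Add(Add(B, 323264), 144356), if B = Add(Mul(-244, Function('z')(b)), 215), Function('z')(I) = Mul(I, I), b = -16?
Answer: 405371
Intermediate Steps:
Function('z')(I) = Pow(I, 2)
B = -62249 (B = Add(Mul(-244, Pow(-16, 2)), 215) = Add(Mul(-244, 256), 215) = Add(-62464, 215) = -62249)
Add(Add(B, 323264), 144356) = Add(Add(-62249, 323264), 144356) = Add(261015, 144356) = 405371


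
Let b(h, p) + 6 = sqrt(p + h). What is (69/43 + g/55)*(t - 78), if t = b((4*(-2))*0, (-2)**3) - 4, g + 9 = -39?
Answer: -13848/215 + 3462*I*sqrt(2)/2365 ≈ -64.409 + 2.0702*I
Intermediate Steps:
g = -48 (g = -9 - 39 = -48)
b(h, p) = -6 + sqrt(h + p) (b(h, p) = -6 + sqrt(p + h) = -6 + sqrt(h + p))
t = -10 + 2*I*sqrt(2) (t = (-6 + sqrt((4*(-2))*0 + (-2)**3)) - 4 = (-6 + sqrt(-8*0 - 8)) - 4 = (-6 + sqrt(0 - 8)) - 4 = (-6 + sqrt(-8)) - 4 = (-6 + 2*I*sqrt(2)) - 4 = -10 + 2*I*sqrt(2) ≈ -10.0 + 2.8284*I)
(69/43 + g/55)*(t - 78) = (69/43 - 48/55)*((-10 + 2*I*sqrt(2)) - 78) = (69*(1/43) - 48*1/55)*(-88 + 2*I*sqrt(2)) = (69/43 - 48/55)*(-88 + 2*I*sqrt(2)) = 1731*(-88 + 2*I*sqrt(2))/2365 = -13848/215 + 3462*I*sqrt(2)/2365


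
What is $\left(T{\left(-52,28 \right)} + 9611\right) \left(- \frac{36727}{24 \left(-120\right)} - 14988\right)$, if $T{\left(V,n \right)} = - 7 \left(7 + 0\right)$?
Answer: $- \frac{206198376853}{1440} \approx -1.4319 \cdot 10^{8}$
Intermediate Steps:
$T{\left(V,n \right)} = -49$ ($T{\left(V,n \right)} = \left(-7\right) 7 = -49$)
$\left(T{\left(-52,28 \right)} + 9611\right) \left(- \frac{36727}{24 \left(-120\right)} - 14988\right) = \left(-49 + 9611\right) \left(- \frac{36727}{24 \left(-120\right)} - 14988\right) = 9562 \left(- \frac{36727}{-2880} - 14988\right) = 9562 \left(\left(-36727\right) \left(- \frac{1}{2880}\right) - 14988\right) = 9562 \left(\frac{36727}{2880} - 14988\right) = 9562 \left(- \frac{43128713}{2880}\right) = - \frac{206198376853}{1440}$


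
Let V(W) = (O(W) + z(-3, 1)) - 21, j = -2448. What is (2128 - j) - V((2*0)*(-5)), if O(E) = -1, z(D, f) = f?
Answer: 4597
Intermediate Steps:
V(W) = -21 (V(W) = (-1 + 1) - 21 = 0 - 21 = -21)
(2128 - j) - V((2*0)*(-5)) = (2128 - 1*(-2448)) - 1*(-21) = (2128 + 2448) + 21 = 4576 + 21 = 4597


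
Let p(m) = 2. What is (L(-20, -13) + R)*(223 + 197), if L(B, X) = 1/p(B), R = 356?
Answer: 149730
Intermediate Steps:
L(B, X) = ½ (L(B, X) = 1/2 = ½)
(L(-20, -13) + R)*(223 + 197) = (½ + 356)*(223 + 197) = (713/2)*420 = 149730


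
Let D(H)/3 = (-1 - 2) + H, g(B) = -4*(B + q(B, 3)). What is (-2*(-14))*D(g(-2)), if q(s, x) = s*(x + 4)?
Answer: 5124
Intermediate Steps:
q(s, x) = s*(4 + x)
g(B) = -32*B (g(B) = -4*(B + B*(4 + 3)) = -4*(B + B*7) = -4*(B + 7*B) = -32*B)
D(H) = -9 + 3*H (D(H) = 3*((-1 - 2) + H) = 3*(-3 + H) = -9 + 3*H)
(-2*(-14))*D(g(-2)) = (-2*(-14))*(-9 + 3*(-32*(-2))) = 28*(-9 + 3*64) = 28*(-9 + 192) = 28*183 = 5124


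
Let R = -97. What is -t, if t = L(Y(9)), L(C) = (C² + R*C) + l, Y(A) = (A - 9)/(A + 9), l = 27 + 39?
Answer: -66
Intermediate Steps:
l = 66
Y(A) = (-9 + A)/(9 + A)
L(C) = 66 + C² - 97*C (L(C) = (C² - 97*C) + 66 = 66 + C² - 97*C)
t = 66 (t = 66 + ((-9 + 9)/(9 + 9))² - 97*(-9 + 9)/(9 + 9) = 66 + (0/18)² - 97*0/18 = 66 + ((1/18)*0)² - 97*0/18 = 66 + 0² - 97*0 = 66 + 0 + 0 = 66)
-t = -1*66 = -66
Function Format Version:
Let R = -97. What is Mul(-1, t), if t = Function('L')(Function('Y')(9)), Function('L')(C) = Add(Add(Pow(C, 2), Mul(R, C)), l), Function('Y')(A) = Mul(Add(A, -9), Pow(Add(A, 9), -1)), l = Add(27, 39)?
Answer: -66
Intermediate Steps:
l = 66
Function('Y')(A) = Mul(Pow(Add(9, A), -1), Add(-9, A)) (Function('Y')(A) = Mul(Add(-9, A), Pow(Add(9, A), -1)) = Mul(Pow(Add(9, A), -1), Add(-9, A)))
Function('L')(C) = Add(66, Pow(C, 2), Mul(-97, C)) (Function('L')(C) = Add(Add(Pow(C, 2), Mul(-97, C)), 66) = Add(66, Pow(C, 2), Mul(-97, C)))
t = 66 (t = Add(66, Pow(Mul(Pow(Add(9, 9), -1), Add(-9, 9)), 2), Mul(-97, Mul(Pow(Add(9, 9), -1), Add(-9, 9)))) = Add(66, Pow(Mul(Pow(18, -1), 0), 2), Mul(-97, Mul(Pow(18, -1), 0))) = Add(66, Pow(Mul(Rational(1, 18), 0), 2), Mul(-97, Mul(Rational(1, 18), 0))) = Add(66, Pow(0, 2), Mul(-97, 0)) = Add(66, 0, 0) = 66)
Mul(-1, t) = Mul(-1, 66) = -66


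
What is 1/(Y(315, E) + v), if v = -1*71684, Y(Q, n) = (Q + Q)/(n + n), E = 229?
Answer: -229/16415321 ≈ -1.3950e-5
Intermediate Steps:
Y(Q, n) = Q/n (Y(Q, n) = (2*Q)/((2*n)) = (2*Q)*(1/(2*n)) = Q/n)
v = -71684
1/(Y(315, E) + v) = 1/(315/229 - 71684) = 1/(-16415321/229) = -229/16415321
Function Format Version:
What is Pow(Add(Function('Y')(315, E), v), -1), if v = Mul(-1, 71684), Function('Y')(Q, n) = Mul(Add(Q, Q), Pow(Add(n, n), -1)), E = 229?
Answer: Rational(-229, 16415321) ≈ -1.3950e-5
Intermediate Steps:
Function('Y')(Q, n) = Mul(Q, Pow(n, -1)) (Function('Y')(Q, n) = Mul(Mul(2, Q), Pow(Mul(2, n), -1)) = Mul(Mul(2, Q), Mul(Rational(1, 2), Pow(n, -1))) = Mul(Q, Pow(n, -1)))
v = -71684
Pow(Add(Function('Y')(315, E), v), -1) = Pow(Add(Mul(315, Pow(229, -1)), -71684), -1) = Pow(Add(Mul(315, Rational(1, 229)), -71684), -1) = Pow(Add(Rational(315, 229), -71684), -1) = Pow(Rational(-16415321, 229), -1) = Rational(-229, 16415321)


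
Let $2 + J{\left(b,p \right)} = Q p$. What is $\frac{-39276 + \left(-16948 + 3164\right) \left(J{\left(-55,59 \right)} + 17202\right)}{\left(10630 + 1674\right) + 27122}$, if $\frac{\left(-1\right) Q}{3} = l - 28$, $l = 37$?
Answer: $- \frac{107583082}{19713} \approx -5457.5$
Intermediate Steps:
$Q = -27$ ($Q = - 3 \left(37 - 28\right) = \left(-3\right) 9 = -27$)
$J{\left(b,p \right)} = -2 - 27 p$
$\frac{-39276 + \left(-16948 + 3164\right) \left(J{\left(-55,59 \right)} + 17202\right)}{\left(10630 + 1674\right) + 27122} = \frac{-39276 + \left(-16948 + 3164\right) \left(\left(-2 - 1593\right) + 17202\right)}{\left(10630 + 1674\right) + 27122} = \frac{-39276 - 13784 \left(\left(-2 - 1593\right) + 17202\right)}{12304 + 27122} = \frac{-39276 - 13784 \left(-1595 + 17202\right)}{39426} = \left(-39276 - 215126888\right) \frac{1}{39426} = \left(-215166164\right) \frac{1}{39426} = - \frac{107583082}{19713}$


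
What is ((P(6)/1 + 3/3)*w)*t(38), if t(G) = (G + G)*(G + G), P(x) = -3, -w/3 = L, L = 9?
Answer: 311904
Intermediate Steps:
w = -27 (w = -3*9 = -27)
t(G) = 4*G² (t(G) = (2*G)*(2*G) = 4*G²)
((P(6)/1 + 3/3)*w)*t(38) = ((-3/1 + 3/3)*(-27))*(4*38²) = ((-3*1 + 3*(⅓))*(-27))*(4*1444) = ((-3 + 1)*(-27))*5776 = -2*(-27)*5776 = 54*5776 = 311904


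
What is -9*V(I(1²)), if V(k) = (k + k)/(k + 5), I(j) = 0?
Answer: 0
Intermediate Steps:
V(k) = 2*k/(5 + k) (V(k) = (2*k)/(5 + k) = 2*k/(5 + k))
-9*V(I(1²)) = -18*0/(5 + 0) = -18*0/5 = -9*0 = 0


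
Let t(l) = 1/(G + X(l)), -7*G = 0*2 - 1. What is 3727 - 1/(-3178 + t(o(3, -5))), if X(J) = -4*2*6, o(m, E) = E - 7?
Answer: 3967902434/1064637 ≈ 3727.0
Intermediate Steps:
o(m, E) = -7 + E
G = ⅐ (G = -(0*2 - 1)/7 = -(0 - 1)/7 = -⅐*(-1) = ⅐ ≈ 0.14286)
X(J) = -48 (X(J) = -8*6 = -48)
t(l) = -7/335 (t(l) = 1/(⅐ - 48) = 1/(-335/7) = -7/335)
3727 - 1/(-3178 + t(o(3, -5))) = 3727 - 1/(-3178 - 7/335) = 3727 - 1/(-1064637/335) = 3727 - 1*(-335/1064637) = 3727 + 335/1064637 = 3967902434/1064637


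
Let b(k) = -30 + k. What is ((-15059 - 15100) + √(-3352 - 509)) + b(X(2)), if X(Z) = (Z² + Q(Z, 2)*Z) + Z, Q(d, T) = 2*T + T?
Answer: -30171 + 3*I*√429 ≈ -30171.0 + 62.137*I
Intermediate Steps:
Q(d, T) = 3*T
X(Z) = Z² + 7*Z (X(Z) = (Z² + (3*2)*Z) + Z = (Z² + 6*Z) + Z = Z² + 7*Z)
((-15059 - 15100) + √(-3352 - 509)) + b(X(2)) = ((-15059 - 15100) + √(-3352 - 509)) + (-30 + 2*(7 + 2)) = (-30159 + √(-3861)) + (-30 + 2*9) = (-30159 + 3*I*√429) + (-30 + 18) = (-30159 + 3*I*√429) - 12 = -30171 + 3*I*√429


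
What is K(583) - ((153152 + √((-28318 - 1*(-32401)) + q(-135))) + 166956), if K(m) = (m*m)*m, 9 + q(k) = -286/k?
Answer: 197835179 - 2*√2063535/45 ≈ 1.9784e+8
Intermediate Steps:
q(k) = -9 - 286/k
K(m) = m³ (K(m) = m²*m = m³)
K(583) - ((153152 + √((-28318 - 1*(-32401)) + q(-135))) + 166956) = 583³ - ((153152 + √((-28318 - 1*(-32401)) + (-9 - 286/(-135)))) + 166956) = 198155287 - ((153152 + √((-28318 + 32401) + (-9 - 286*(-1/135)))) + 166956) = 198155287 - ((153152 + √(4083 + (-9 + 286/135))) + 166956) = 198155287 - ((153152 + √(4083 - 929/135)) + 166956) = 198155287 - ((153152 + √(550276/135)) + 166956) = 198155287 - ((153152 + 2*√2063535/45) + 166956) = 198155287 - (320108 + 2*√2063535/45) = 198155287 + (-320108 - 2*√2063535/45) = 197835179 - 2*√2063535/45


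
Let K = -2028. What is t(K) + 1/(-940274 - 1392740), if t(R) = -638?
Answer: -1488462933/2333014 ≈ -638.00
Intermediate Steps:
t(K) + 1/(-940274 - 1392740) = -638 + 1/(-940274 - 1392740) = -638 + 1/(-2333014) = -638 - 1/2333014 = -1488462933/2333014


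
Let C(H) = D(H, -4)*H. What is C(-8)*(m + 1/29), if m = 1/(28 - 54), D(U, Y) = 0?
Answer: 0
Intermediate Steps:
C(H) = 0 (C(H) = 0*H = 0)
m = -1/26 (m = 1/(-26) = -1/26 ≈ -0.038462)
C(-8)*(m + 1/29) = 0*(-1/26 + 1/29) = 0*(-3/754) = 0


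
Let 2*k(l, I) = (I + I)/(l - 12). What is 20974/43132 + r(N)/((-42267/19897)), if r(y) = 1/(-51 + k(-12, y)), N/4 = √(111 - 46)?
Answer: 14087849321477/28430928348554 - 39794*√65/1318321819 ≈ 0.49527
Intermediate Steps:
k(l, I) = I/(-12 + l) (k(l, I) = ((I + I)/(l - 12))/2 = ((2*I)/(-12 + l))/2 = (2*I/(-12 + l))/2 = I/(-12 + l))
N = 4*√65 (N = 4*√(111 - 46) = 4*√65 ≈ 32.249)
r(y) = 1/(-51 - y/24) (r(y) = 1/(-51 + y/(-12 - 12)) = 1/(-51 + y/(-24)) = 1/(-51 + y*(-1/24)) = 1/(-51 - y/24))
20974/43132 + r(N)/((-42267/19897)) = 20974/43132 + (-24/(1224 + 4*√65))/((-42267/19897)) = 20974*(1/43132) + (-24/(1224 + 4*√65))/((-42267*1/19897)) = 10487/21566 + (-24/(1224 + 4*√65))/(-42267/19897) = 10487/21566 - 24/(1224 + 4*√65)*(-19897/42267) = 10487/21566 + 159176/(14089*(1224 + 4*√65))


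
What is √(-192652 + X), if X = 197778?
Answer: √5126 ≈ 71.596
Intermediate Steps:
√(-192652 + X) = √(-192652 + 197778) = √5126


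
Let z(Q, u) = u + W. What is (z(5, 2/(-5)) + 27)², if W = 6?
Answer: 26569/25 ≈ 1062.8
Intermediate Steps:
z(Q, u) = 6 + u (z(Q, u) = u + 6 = 6 + u)
(z(5, 2/(-5)) + 27)² = ((6 + 2/(-5)) + 27)² = ((6 + 2*(-⅕)) + 27)² = ((6 - ⅖) + 27)² = (28/5 + 27)² = (163/5)² = 26569/25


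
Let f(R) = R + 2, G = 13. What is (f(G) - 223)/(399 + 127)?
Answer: -104/263 ≈ -0.39544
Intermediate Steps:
f(R) = 2 + R
(f(G) - 223)/(399 + 127) = ((2 + 13) - 223)/(399 + 127) = (15 - 223)/526 = -208*1/526 = -104/263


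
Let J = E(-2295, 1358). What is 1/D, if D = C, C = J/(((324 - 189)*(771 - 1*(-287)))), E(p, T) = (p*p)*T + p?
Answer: 1058/52982353 ≈ 1.9969e-5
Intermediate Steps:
E(p, T) = p + T*p² (E(p, T) = p²*T + p = T*p² + p = p + T*p²)
J = 7152617655 (J = -2295*(1 + 1358*(-2295)) = -2295*(1 - 3116610) = -2295*(-3116609) = 7152617655)
C = 52982353/1058 (C = 7152617655/(((324 - 189)*(771 - 1*(-287)))) = 7152617655/((135*(771 + 287))) = 7152617655/((135*1058)) = 7152617655/142830 = 7152617655*(1/142830) = 52982353/1058 ≈ 50078.)
D = 52982353/1058 ≈ 50078.
1/D = 1/(52982353/1058) = 1058/52982353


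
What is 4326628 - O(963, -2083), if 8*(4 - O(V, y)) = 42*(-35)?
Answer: 17305761/4 ≈ 4.3264e+6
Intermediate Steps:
O(V, y) = 751/4 (O(V, y) = 4 - 21*(-35)/4 = 4 - ⅛*(-1470) = 4 + 735/4 = 751/4)
4326628 - O(963, -2083) = 4326628 - 1*751/4 = 4326628 - 751/4 = 17305761/4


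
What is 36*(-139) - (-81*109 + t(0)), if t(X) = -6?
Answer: 3831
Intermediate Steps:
36*(-139) - (-81*109 + t(0)) = 36*(-139) - (-81*109 - 6) = -5004 - (-8829 - 6) = -5004 - 1*(-8835) = -5004 + 8835 = 3831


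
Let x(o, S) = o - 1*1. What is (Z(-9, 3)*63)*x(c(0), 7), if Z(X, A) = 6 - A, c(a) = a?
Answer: -189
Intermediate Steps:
x(o, S) = -1 + o (x(o, S) = o - 1 = -1 + o)
(Z(-9, 3)*63)*x(c(0), 7) = ((6 - 1*3)*63)*(-1 + 0) = ((6 - 3)*63)*(-1) = (3*63)*(-1) = 189*(-1) = -189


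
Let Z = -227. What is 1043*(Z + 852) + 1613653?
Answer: 2265528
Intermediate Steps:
1043*(Z + 852) + 1613653 = 1043*(-227 + 852) + 1613653 = 1043*625 + 1613653 = 651875 + 1613653 = 2265528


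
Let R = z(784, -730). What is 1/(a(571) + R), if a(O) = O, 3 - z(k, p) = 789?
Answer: -1/215 ≈ -0.0046512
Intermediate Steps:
z(k, p) = -786 (z(k, p) = 3 - 1*789 = 3 - 789 = -786)
R = -786
1/(a(571) + R) = 1/(571 - 786) = 1/(-215) = -1/215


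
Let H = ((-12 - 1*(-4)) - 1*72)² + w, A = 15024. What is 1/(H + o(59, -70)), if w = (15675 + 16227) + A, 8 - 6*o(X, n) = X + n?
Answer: 6/319975 ≈ 1.8751e-5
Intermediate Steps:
o(X, n) = 4/3 - X/6 - n/6 (o(X, n) = 4/3 - (X + n)/6 = 4/3 + (-X/6 - n/6) = 4/3 - X/6 - n/6)
w = 46926 (w = (15675 + 16227) + 15024 = 31902 + 15024 = 46926)
H = 53326 (H = ((-12 - 1*(-4)) - 1*72)² + 46926 = ((-12 + 4) - 72)² + 46926 = (-8 - 72)² + 46926 = (-80)² + 46926 = 6400 + 46926 = 53326)
1/(H + o(59, -70)) = 1/(53326 + (4/3 - ⅙*59 - ⅙*(-70))) = 1/(53326 + (4/3 - 59/6 + 35/3)) = 1/(53326 + 19/6) = 1/(319975/6) = 6/319975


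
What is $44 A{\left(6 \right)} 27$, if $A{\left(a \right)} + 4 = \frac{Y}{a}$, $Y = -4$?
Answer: $-5544$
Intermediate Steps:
$A{\left(a \right)} = -4 - \frac{4}{a}$
$44 A{\left(6 \right)} 27 = 44 \left(-4 - \frac{4}{6}\right) 27 = 44 \left(-4 - \frac{2}{3}\right) 27 = 44 \left(- \frac{14}{3}\right) 27 = \left(- \frac{616}{3}\right) 27 = -5544$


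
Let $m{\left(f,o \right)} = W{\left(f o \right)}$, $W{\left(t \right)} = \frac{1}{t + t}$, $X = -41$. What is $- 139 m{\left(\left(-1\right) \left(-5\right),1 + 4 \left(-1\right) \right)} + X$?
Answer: $- \frac{1091}{30} \approx -36.367$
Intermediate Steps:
$W{\left(t \right)} = \frac{1}{2 t}$
$m{\left(f,o \right)} = \frac{1}{2 f o}$
$- 139 m{\left(\left(-1\right) \left(-5\right),1 + 4 \left(-1\right) \right)} + X = - 139 \frac{1}{2 \left(\left(-1\right) \left(-5\right)\right) \left(1 + 4 \left(-1\right)\right)} - 41 = - 139 \frac{1}{2 \cdot 5 \left(1 - 4\right)} - 41 = - 139 \cdot \frac{1}{2} \cdot \frac{1}{5} \frac{1}{-3} - 41 = - 139 \cdot \frac{1}{2} \cdot \frac{1}{5} \left(- \frac{1}{3}\right) - 41 = \left(-139\right) \left(- \frac{1}{30}\right) - 41 = \frac{139}{30} - 41 = - \frac{1091}{30}$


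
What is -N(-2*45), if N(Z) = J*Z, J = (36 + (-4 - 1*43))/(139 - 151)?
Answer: 165/2 ≈ 82.500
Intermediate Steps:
J = 11/12 (J = (36 + (-4 - 43))/(-12) = (36 - 47)*(-1/12) = -11*(-1/12) = 11/12 ≈ 0.91667)
N(Z) = 11*Z/12
-N(-2*45) = -11*(-2*45)/12 = -11*(-90)/12 = -1*(-165/2) = 165/2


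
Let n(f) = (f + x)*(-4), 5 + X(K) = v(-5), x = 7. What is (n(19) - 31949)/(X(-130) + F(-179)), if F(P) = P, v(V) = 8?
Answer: 32053/176 ≈ 182.12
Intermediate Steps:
X(K) = 3 (X(K) = -5 + 8 = 3)
n(f) = -28 - 4*f (n(f) = (f + 7)*(-4) = (7 + f)*(-4) = -28 - 4*f)
(n(19) - 31949)/(X(-130) + F(-179)) = ((-28 - 4*19) - 31949)/(3 - 179) = ((-28 - 76) - 31949)/(-176) = (-104 - 31949)*(-1/176) = -32053*(-1/176) = 32053/176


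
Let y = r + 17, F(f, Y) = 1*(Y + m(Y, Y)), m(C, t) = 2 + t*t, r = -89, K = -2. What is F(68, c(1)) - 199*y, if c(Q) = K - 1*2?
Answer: 14342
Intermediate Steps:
m(C, t) = 2 + t**2
c(Q) = -4 (c(Q) = -2 - 1*2 = -2 - 2 = -4)
F(f, Y) = 2 + Y + Y**2 (F(f, Y) = 1*(Y + (2 + Y**2)) = 1*(2 + Y + Y**2) = 2 + Y + Y**2)
y = -72 (y = -89 + 17 = -72)
F(68, c(1)) - 199*y = (2 - 4 + (-4)**2) - 199*(-72) = (2 - 4 + 16) - 1*(-14328) = 14 + 14328 = 14342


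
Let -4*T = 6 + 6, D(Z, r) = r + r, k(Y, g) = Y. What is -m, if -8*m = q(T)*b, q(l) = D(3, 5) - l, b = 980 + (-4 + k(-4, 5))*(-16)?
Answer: 3601/2 ≈ 1800.5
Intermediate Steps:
D(Z, r) = 2*r
b = 1108 (b = 980 + (-4 - 4)*(-16) = 980 - 8*(-16) = 980 + 128 = 1108)
T = -3 (T = -(6 + 6)/4 = -¼*12 = -3)
q(l) = 10 - l (q(l) = 2*5 - l = 10 - l)
m = -3601/2 (m = -(10 - 1*(-3))*1108/8 = -(10 + 3)*1108/8 = -13*1108/8 = -⅛*14404 = -3601/2 ≈ -1800.5)
-m = -1*(-3601/2) = 3601/2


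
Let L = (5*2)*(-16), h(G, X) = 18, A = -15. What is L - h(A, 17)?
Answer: -178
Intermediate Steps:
L = -160 (L = 10*(-16) = -160)
L - h(A, 17) = -160 - 1*18 = -160 - 18 = -178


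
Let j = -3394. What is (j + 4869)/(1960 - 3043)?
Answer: -1475/1083 ≈ -1.3620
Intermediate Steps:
(j + 4869)/(1960 - 3043) = (-3394 + 4869)/(1960 - 3043) = 1475/(-1083) = 1475*(-1/1083) = -1475/1083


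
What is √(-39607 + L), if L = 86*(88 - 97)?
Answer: I*√40381 ≈ 200.95*I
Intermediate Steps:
L = -774 (L = 86*(-9) = -774)
√(-39607 + L) = √(-39607 - 774) = √(-40381) = I*√40381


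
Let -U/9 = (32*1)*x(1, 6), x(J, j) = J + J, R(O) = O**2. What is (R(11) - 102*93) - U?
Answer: -8789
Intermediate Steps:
x(J, j) = 2*J
U = -576 (U = -9*32*1*2*1 = -288*2 = -9*64 = -576)
(R(11) - 102*93) - U = (11**2 - 102*93) - 1*(-576) = (121 - 9486) + 576 = -9365 + 576 = -8789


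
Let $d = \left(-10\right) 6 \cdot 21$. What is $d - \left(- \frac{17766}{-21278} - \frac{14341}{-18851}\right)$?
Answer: $- \frac{253020321472}{200555789} \approx -1261.6$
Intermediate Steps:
$d = -1260$ ($d = \left(-60\right) 21 = -1260$)
$d - \left(- \frac{17766}{-21278} - \frac{14341}{-18851}\right) = -1260 - \left(- \frac{17766}{-21278} - \frac{14341}{-18851}\right) = -1260 - \left(\left(-17766\right) \left(- \frac{1}{21278}\right) - - \frac{14341}{18851}\right) = -1260 - \left(\frac{8883}{10639} + \frac{14341}{18851}\right) = -1260 - \frac{320027332}{200555789} = - \frac{253020321472}{200555789}$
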